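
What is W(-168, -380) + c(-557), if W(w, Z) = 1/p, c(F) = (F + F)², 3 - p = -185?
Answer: 233307249/188 ≈ 1.2410e+6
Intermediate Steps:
p = 188 (p = 3 - 1*(-185) = 3 + 185 = 188)
c(F) = 4*F² (c(F) = (2*F)² = 4*F²)
W(w, Z) = 1/188
W(-168, -380) + c(-557) = 1/188 + 4*(-557)² = 1/188 + 4*310249 = 1/188 + 1240996 = 233307249/188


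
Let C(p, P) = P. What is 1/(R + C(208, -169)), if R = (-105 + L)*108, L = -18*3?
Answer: -1/17341 ≈ -5.7667e-5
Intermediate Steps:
L = -54
R = -17172 (R = (-105 - 54)*108 = -159*108 = -17172)
1/(R + C(208, -169)) = 1/(-17172 - 169) = 1/(-17341) = -1/17341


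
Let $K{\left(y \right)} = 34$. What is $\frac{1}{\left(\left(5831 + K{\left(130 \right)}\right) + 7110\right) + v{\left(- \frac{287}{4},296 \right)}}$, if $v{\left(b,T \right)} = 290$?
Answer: $\frac{1}{13265} \approx 7.5386 \cdot 10^{-5}$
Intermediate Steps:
$\frac{1}{\left(\left(5831 + K{\left(130 \right)}\right) + 7110\right) + v{\left(- \frac{287}{4},296 \right)}} = \frac{1}{\left(\left(5831 + 34\right) + 7110\right) + 290} = \frac{1}{\left(5865 + 7110\right) + 290} = \frac{1}{12975 + 290} = \frac{1}{13265}$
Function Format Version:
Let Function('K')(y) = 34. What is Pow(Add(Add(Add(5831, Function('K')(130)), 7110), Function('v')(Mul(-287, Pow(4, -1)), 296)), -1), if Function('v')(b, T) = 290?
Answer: Rational(1, 13265) ≈ 7.5386e-5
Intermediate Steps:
Pow(Add(Add(Add(5831, Function('K')(130)), 7110), Function('v')(Mul(-287, Pow(4, -1)), 296)), -1) = Pow(Add(Add(Add(5831, 34), 7110), 290), -1) = Pow(Add(Add(5865, 7110), 290), -1) = Pow(Add(12975, 290), -1) = Pow(13265, -1) = Rational(1, 13265)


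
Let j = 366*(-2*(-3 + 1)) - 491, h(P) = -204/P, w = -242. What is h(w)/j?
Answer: 102/117733 ≈ 0.00086637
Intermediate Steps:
j = 973 (j = 366*(-2*(-2)) - 491 = 366*4 - 491 = 1464 - 491 = 973)
h(w)/j = -204/(-242)/973 = -204*(-1/242)*(1/973) = (102/121)*(1/973) = 102/117733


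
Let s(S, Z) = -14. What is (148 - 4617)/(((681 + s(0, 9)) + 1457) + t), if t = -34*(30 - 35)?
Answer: -4469/2294 ≈ -1.9481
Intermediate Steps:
t = 170 (t = -34*(-5) = 170)
(148 - 4617)/(((681 + s(0, 9)) + 1457) + t) = (148 - 4617)/(((681 - 14) + 1457) + 170) = -4469/((667 + 1457) + 170) = -4469/(2124 + 170) = -4469/2294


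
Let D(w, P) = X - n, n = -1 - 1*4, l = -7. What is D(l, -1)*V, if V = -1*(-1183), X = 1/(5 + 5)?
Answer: 60333/10 ≈ 6033.3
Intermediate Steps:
X = 1/10 ≈ 0.10000
V = 1183
n = -5 (n = -1 - 4 = -5)
D(w, P) = 51/10 (D(w, P) = 1/10 - 1*(-5) = 1/10 + 5 = 51/10)
D(l, -1)*V = (51/10)*1183 = 60333/10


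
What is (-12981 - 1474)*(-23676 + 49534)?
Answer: -373777390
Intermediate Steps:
(-12981 - 1474)*(-23676 + 49534) = -14455*25858 = -373777390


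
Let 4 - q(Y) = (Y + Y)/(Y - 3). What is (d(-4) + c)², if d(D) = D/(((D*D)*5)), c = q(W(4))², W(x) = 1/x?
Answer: 1780755601/5856400 ≈ 304.07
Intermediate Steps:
q(Y) = 4 - 2*Y/(-3 + Y) (q(Y) = 4 - (Y + Y)/(Y - 3) = 4 - 2*Y/(-3 + Y))
c = 2116/121 (c = (2*(-6 + 1/4)/(-3 + 1/4))² = (2*(-6 + ¼)/(-3 + ¼))² = (2*(-23/4)/(-11/4))² = (2*(-4/11)*(-23/4))² = (46/11)² = 2116/121 ≈ 17.488)
d(D) = 1/(5*D) (d(D) = D/((D²*5)) = D/((5*D²)) = D*(1/(5*D²)) = 1/(5*D))
(d(-4) + c)² = ((⅕)/(-4) + 2116/121)² = ((⅕)*(-¼) + 2116/121)² = (-1/20 + 2116/121)² = (42199/2420)² = 1780755601/5856400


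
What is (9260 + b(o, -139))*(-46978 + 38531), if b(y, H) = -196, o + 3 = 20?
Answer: -76563608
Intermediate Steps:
o = 17 (o = -3 + 20 = 17)
(9260 + b(o, -139))*(-46978 + 38531) = (9260 - 196)*(-46978 + 38531) = 9064*(-8447) = -76563608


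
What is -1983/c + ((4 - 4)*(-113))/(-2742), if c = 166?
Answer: -1983/166 ≈ -11.946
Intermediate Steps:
-1983/c + ((4 - 4)*(-113))/(-2742) = -1983/166 + ((4 - 4)*(-113))/(-2742) = -1983*1/166 + (0*(-113))*(-1/2742) = -1983/166 + 0*(-1/2742) = -1983/166 + 0 = -1983/166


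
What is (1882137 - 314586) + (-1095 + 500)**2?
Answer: 1921576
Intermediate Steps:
(1882137 - 314586) + (-1095 + 500)**2 = 1567551 + (-595)**2 = 1567551 + 354025 = 1921576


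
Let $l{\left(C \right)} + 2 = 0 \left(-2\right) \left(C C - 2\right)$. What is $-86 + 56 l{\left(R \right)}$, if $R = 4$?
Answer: $-198$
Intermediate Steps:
$l{\left(C \right)} = -2$ ($l{\left(C \right)} = -2 + 0 \left(-2\right) \left(C C - 2\right) = -2 + 0 \left(C^{2} - 2\right) = -2 + 0 \left(-2 + C^{2}\right) = -2 + 0 = -2$)
$-86 + 56 l{\left(R \right)} = -86 + 56 \left(-2\right) = -86 - 112 = -198$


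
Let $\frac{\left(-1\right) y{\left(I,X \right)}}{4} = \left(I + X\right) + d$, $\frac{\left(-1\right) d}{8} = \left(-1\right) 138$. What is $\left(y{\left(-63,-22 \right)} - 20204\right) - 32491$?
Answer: $-56771$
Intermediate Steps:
$d = 1104$ ($d = - 8 \left(\left(-1\right) 138\right) = \left(-8\right) \left(-138\right) = 1104$)
$y{\left(I,X \right)} = -4416 - 4 I - 4 X$ ($y{\left(I,X \right)} = - 4 \left(\left(I + X\right) + 1104\right) = - 4 \left(1104 + I + X\right) = -4416 - 4 I - 4 X$)
$\left(y{\left(-63,-22 \right)} - 20204\right) - 32491 = \left(\left(-4416 - -252 - -88\right) - 20204\right) - 32491 = \left(\left(-4416 + 252 + 88\right) - 20204\right) - 32491 = \left(-4076 - 20204\right) - 32491 = -24280 - 32491 = -56771$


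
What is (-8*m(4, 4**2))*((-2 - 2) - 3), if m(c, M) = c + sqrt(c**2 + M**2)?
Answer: 224 + 224*sqrt(17) ≈ 1147.6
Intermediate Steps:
m(c, M) = c + sqrt(M**2 + c**2)
(-8*m(4, 4**2))*((-2 - 2) - 3) = (-8*(4 + sqrt((4**2)**2 + 4**2)))*((-2 - 2) - 3) = (-8*(4 + sqrt(16**2 + 16)))*(-4 - 3) = -8*(4 + sqrt(256 + 16))*(-7) = -8*(4 + sqrt(272))*(-7) = -8*(4 + 4*sqrt(17))*(-7) = (-32 - 32*sqrt(17))*(-7) = 224 + 224*sqrt(17)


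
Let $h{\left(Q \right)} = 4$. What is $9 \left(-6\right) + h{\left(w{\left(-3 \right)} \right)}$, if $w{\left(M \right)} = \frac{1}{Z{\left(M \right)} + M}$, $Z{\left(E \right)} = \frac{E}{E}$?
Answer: $-50$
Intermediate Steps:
$Z{\left(E \right)} = 1$
$w{\left(M \right)} = \frac{1}{1 + M}$
$9 \left(-6\right) + h{\left(w{\left(-3 \right)} \right)} = 9 \left(-6\right) + 4 = -54 + 4 = -50$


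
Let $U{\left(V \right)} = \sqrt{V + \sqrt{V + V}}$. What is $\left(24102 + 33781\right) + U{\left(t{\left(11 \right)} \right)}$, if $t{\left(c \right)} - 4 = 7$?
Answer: $57883 + \sqrt{11 + \sqrt{22}} \approx 57887.0$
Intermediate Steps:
$t{\left(c \right)} = 11$ ($t{\left(c \right)} = 4 + 7 = 11$)
$U{\left(V \right)} = \sqrt{V + \sqrt{2} \sqrt{V}}$ ($U{\left(V \right)} = \sqrt{V + \sqrt{2 V}} = \sqrt{V + \sqrt{2} \sqrt{V}}$)
$\left(24102 + 33781\right) + U{\left(t{\left(11 \right)} \right)} = \left(24102 + 33781\right) + \sqrt{11 + \sqrt{2} \sqrt{11}} = 57883 + \sqrt{11 + \sqrt{22}}$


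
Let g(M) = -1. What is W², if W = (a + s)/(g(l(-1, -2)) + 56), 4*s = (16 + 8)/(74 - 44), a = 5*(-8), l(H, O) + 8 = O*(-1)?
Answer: 39601/75625 ≈ 0.52365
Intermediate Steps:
l(H, O) = -8 - O (l(H, O) = -8 + O*(-1) = -8 - O)
a = -40
s = ⅕ (s = ((16 + 8)/(74 - 44))/4 = (24/30)/4 = (24*(1/30))/4 = (¼)*(⅘) = ⅕ ≈ 0.20000)
W = -199/275 (W = (-40 + ⅕)/(-1 + 56) = -199/5/55 = -199/5*1/55 = -199/275 ≈ -0.72364)
W² = (-199/275)² = 39601/75625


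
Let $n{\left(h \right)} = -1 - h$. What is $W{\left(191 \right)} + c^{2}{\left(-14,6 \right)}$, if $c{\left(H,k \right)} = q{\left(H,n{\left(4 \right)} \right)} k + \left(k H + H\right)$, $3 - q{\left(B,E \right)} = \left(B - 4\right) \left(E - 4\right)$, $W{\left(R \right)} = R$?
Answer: $1106895$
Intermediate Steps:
$q{\left(B,E \right)} = 3 - \left(-4 + B\right) \left(-4 + E\right)$ ($q{\left(B,E \right)} = 3 - \left(B - 4\right) \left(E - 4\right) = 3 - \left(-4 + B\right) \left(-4 + E\right)$)
$c{\left(H,k \right)} = H + H k + k \left(-33 + 9 H\right)$ ($c{\left(H,k \right)} = \left(-13 + 4 H + 4 \left(-1 - 4\right) - H \left(-1 - 4\right)\right) k + \left(k H + H\right) = \left(-13 + 4 H + 4 \left(-1 - 4\right) - H \left(-1 - 4\right)\right) k + \left(H k + H\right) = \left(-13 + 4 H + 4 \left(-5\right) - H \left(-5\right)\right) k + \left(H + H k\right) = \left(-13 + 4 H - 20 + 5 H\right) k + \left(H + H k\right) = \left(-33 + 9 H\right) k + \left(H + H k\right) = k \left(-33 + 9 H\right) + \left(H + H k\right) = H + H k + k \left(-33 + 9 H\right)$)
$W{\left(191 \right)} + c^{2}{\left(-14,6 \right)} = 191 + \left(-14 - 198 + 10 \left(-14\right) 6\right)^{2} = 191 + \left(-14 - 198 - 840\right)^{2} = 191 + \left(-1052\right)^{2} = 191 + 1106704 = 1106895$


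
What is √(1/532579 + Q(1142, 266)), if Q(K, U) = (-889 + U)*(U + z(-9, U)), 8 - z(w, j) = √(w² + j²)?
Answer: √(-48417982065088603 + 176707963743143*√70837)/532579 ≈ 69.923*I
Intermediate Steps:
z(w, j) = 8 - √(j² + w²) (z(w, j) = 8 - √(w² + j²) = 8 - √(j² + w²))
Q(K, U) = (-889 + U)*(8 + U - √(81 + U²)) (Q(K, U) = (-889 + U)*(U + (8 - √(U² + (-9)²))) = (-889 + U)*(U + (8 - √(U² + 81))) = (-889 + U)*(U + (8 - √(81 + U²))) = (-889 + U)*(8 + U - √(81 + U²)))
√(1/532579 + Q(1142, 266)) = √(1/532579 + (-7112 + 266² - 881*266 + 889*√(81 + 266²) - 1*266*√(81 + 266²))) = √(1/532579 + (-7112 + 70756 - 234346 + 889*√(81 + 70756) - 1*266*√(81 + 70756))) = √(1/532579 + (-7112 + 70756 - 234346 + 889*√70837 - 1*266*√70837)) = √(1/532579 + (-7112 + 70756 - 234346 + 889*√70837 - 266*√70837)) = √(1/532579 + (-170702 + 623*√70837)) = √(-90912300457/532579 + 623*√70837)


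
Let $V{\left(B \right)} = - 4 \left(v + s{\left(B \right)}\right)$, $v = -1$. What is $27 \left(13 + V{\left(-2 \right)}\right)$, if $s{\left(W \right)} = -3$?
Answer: $783$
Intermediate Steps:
$V{\left(B \right)} = 16$ ($V{\left(B \right)} = - 4 \left(-1 - 3\right) = \left(-4\right) \left(-4\right) = 16$)
$27 \left(13 + V{\left(-2 \right)}\right) = 27 \left(13 + 16\right) = 27 \cdot 29 = 783$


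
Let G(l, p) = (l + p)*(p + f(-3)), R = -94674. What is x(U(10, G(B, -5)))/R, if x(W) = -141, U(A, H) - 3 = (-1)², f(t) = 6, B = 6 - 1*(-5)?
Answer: 47/31558 ≈ 0.0014893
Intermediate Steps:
B = 11 (B = 6 + 5 = 11)
G(l, p) = (6 + p)*(l + p) (G(l, p) = (l + p)*(p + 6) = (l + p)*(6 + p) = (6 + p)*(l + p))
U(A, H) = 4 (U(A, H) = 3 + (-1)² = 3 + 1 = 4)
x(U(10, G(B, -5)))/R = -141/(-94674) = -141*(-1/94674) = 47/31558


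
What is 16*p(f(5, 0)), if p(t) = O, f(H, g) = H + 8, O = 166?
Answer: 2656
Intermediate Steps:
f(H, g) = 8 + H
p(t) = 166
16*p(f(5, 0)) = 16*166 = 2656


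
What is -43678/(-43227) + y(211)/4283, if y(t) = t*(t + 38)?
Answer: 2458176227/185141241 ≈ 13.277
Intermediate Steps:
y(t) = t*(38 + t)
-43678/(-43227) + y(211)/4283 = -43678/(-43227) + (211*(38 + 211))/4283 = -43678*(-1/43227) + (211*249)*(1/4283) = 43678/43227 + 52539*(1/4283) = 43678/43227 + 52539/4283 = 2458176227/185141241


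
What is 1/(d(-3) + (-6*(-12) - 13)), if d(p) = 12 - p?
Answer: 1/74 ≈ 0.013514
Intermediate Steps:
1/(d(-3) + (-6*(-12) - 13)) = 1/((12 - 1*(-3)) + (-6*(-12) - 13)) = 1/((12 + 3) + (72 - 13)) = 1/(15 + 59) = 1/74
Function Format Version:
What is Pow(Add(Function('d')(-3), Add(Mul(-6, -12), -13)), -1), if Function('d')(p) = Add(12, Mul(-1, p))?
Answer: Rational(1, 74) ≈ 0.013514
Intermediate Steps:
Pow(Add(Function('d')(-3), Add(Mul(-6, -12), -13)), -1) = Pow(Add(Add(12, Mul(-1, -3)), Add(Mul(-6, -12), -13)), -1) = Pow(Add(Add(12, 3), Add(72, -13)), -1) = Pow(Add(15, 59), -1) = Pow(74, -1) = Rational(1, 74)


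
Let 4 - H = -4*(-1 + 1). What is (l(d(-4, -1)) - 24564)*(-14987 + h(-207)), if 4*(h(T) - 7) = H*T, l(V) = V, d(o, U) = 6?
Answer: 372962346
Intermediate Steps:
H = 4 (H = 4 - (-4)*(-1 + 1) = 4 - (-4)*0 = 4 - 1*0 = 4 + 0 = 4)
h(T) = 7 + T (h(T) = 7 + (4*T)/4 = 7 + T)
(l(d(-4, -1)) - 24564)*(-14987 + h(-207)) = (6 - 24564)*(-14987 + (7 - 207)) = -24558*(-14987 - 200) = -24558*(-15187) = 372962346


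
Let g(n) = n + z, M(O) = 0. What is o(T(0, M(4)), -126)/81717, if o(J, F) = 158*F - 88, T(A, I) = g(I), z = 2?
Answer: -19996/81717 ≈ -0.24470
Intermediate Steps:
g(n) = 2 + n (g(n) = n + 2 = 2 + n)
T(A, I) = 2 + I
o(J, F) = -88 + 158*F
o(T(0, M(4)), -126)/81717 = (-88 + 158*(-126))/81717 = (-88 - 19908)*(1/81717) = -19996*1/81717 = -19996/81717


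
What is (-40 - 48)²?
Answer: 7744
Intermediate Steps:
(-40 - 48)² = (-88)² = 7744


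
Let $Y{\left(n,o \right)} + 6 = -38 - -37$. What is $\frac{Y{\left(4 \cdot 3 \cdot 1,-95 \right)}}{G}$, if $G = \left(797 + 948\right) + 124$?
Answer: $- \frac{1}{267} \approx -0.0037453$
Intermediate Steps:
$Y{\left(n,o \right)} = -7$ ($Y{\left(n,o \right)} = -6 - 1 = -7$)
$G = 1869$ ($G = 1745 + 124 = 1869$)
$\frac{Y{\left(4 \cdot 3 \cdot 1,-95 \right)}}{G} = - \frac{7}{1869} = \left(-7\right) \frac{1}{1869} = - \frac{1}{267}$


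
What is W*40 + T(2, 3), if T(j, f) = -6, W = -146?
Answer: -5846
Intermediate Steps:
W*40 + T(2, 3) = -146*40 - 6 = -5840 - 6 = -5846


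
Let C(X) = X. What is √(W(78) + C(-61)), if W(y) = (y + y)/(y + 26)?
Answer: I*√238/2 ≈ 7.7136*I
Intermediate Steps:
W(y) = 2*y/(26 + y) (W(y) = (2*y)/(26 + y) = 2*y/(26 + y))
√(W(78) + C(-61)) = √(2*78/(26 + 78) - 61) = √(2*78/104 - 61) = √(2*78*(1/104) - 61) = √(3/2 - 61) = √(-119/2) = I*√238/2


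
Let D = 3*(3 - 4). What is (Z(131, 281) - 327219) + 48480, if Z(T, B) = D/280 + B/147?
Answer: -1638974143/5880 ≈ -2.7874e+5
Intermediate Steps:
D = -3 (D = 3*(-1) = -3)
Z(T, B) = -3/280 + B/147
(Z(131, 281) - 327219) + 48480 = ((-3/280 + (1/147)*281) - 327219) + 48480 = ((-3/280 + 281/147) - 327219) + 48480 = (11177/5880 - 327219) + 48480 = -1924036543/5880 + 48480 = -1638974143/5880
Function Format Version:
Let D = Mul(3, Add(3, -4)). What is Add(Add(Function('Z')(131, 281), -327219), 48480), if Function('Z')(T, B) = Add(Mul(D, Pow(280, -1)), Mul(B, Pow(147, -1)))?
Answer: Rational(-1638974143, 5880) ≈ -2.7874e+5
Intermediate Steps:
D = -3 (D = Mul(3, -1) = -3)
Function('Z')(T, B) = Add(Rational(-3, 280), Mul(Rational(1, 147), B)) (Function('Z')(T, B) = Add(Mul(-3, Pow(280, -1)), Mul(B, Pow(147, -1))) = Add(Mul(-3, Rational(1, 280)), Mul(B, Rational(1, 147))) = Add(Rational(-3, 280), Mul(Rational(1, 147), B)))
Add(Add(Function('Z')(131, 281), -327219), 48480) = Add(Add(Add(Rational(-3, 280), Mul(Rational(1, 147), 281)), -327219), 48480) = Add(Add(Add(Rational(-3, 280), Rational(281, 147)), -327219), 48480) = Add(Add(Rational(11177, 5880), -327219), 48480) = Add(Rational(-1924036543, 5880), 48480) = Rational(-1638974143, 5880)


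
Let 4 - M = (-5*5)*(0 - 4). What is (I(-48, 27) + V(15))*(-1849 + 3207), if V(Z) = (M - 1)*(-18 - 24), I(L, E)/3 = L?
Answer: 5336940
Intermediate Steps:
I(L, E) = 3*L
M = -96 (M = 4 - (-5*5)*(0 - 4) = 4 - (-25)*(-4) = 4 - 1*100 = 4 - 100 = -96)
V(Z) = 4074 (V(Z) = (-96 - 1)*(-18 - 24) = -97*(-42) = 4074)
(I(-48, 27) + V(15))*(-1849 + 3207) = (3*(-48) + 4074)*(-1849 + 3207) = (-144 + 4074)*1358 = 3930*1358 = 5336940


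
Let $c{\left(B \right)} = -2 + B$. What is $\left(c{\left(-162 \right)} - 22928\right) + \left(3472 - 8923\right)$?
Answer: $-28543$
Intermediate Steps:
$\left(c{\left(-162 \right)} - 22928\right) + \left(3472 - 8923\right) = \left(\left(-2 - 162\right) - 22928\right) + \left(3472 - 8923\right) = \left(-164 - 22928\right) - 5451 = -23092 - 5451 = -28543$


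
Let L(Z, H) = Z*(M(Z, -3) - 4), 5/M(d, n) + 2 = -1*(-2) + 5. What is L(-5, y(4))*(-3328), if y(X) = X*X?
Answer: -49920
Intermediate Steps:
y(X) = X²
M(d, n) = 1 (M(d, n) = 5/(-2 + (-1*(-2) + 5)) = 5/(-2 + (2 + 5)) = 5/(-2 + 7) = 5/5 = 5*(⅕) = 1)
L(Z, H) = -3*Z (L(Z, H) = Z*(1 - 4) = Z*(-3) = -3*Z)
L(-5, y(4))*(-3328) = -3*(-5)*(-3328) = 15*(-3328) = -49920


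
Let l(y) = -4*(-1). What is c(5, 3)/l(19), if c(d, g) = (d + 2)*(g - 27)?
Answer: -42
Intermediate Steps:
l(y) = 4
c(d, g) = (-27 + g)*(2 + d) (c(d, g) = (2 + d)*(-27 + g) = (-27 + g)*(2 + d))
c(5, 3)/l(19) = (-54 - 27*5 + 2*3 + 5*3)/4 = (-54 - 135 + 6 + 15)*(¼) = -168*¼ = -42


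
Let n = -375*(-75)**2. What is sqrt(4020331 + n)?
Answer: 2*sqrt(477739) ≈ 1382.4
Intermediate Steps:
n = -2109375 (n = -375*5625 = -2109375)
sqrt(4020331 + n) = sqrt(4020331 - 2109375) = sqrt(1910956) = 2*sqrt(477739)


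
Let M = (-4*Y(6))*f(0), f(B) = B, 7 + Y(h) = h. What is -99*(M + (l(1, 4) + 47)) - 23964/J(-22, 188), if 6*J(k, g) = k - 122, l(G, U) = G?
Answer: -7507/2 ≈ -3753.5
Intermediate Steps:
Y(h) = -7 + h
J(k, g) = -61/3 + k/6 (J(k, g) = (k - 122)/6 = (-122 + k)/6 = -61/3 + k/6)
M = 0 (M = -4*(-7 + 6)*0 = -4*(-1)*0 = 4*0 = 0)
-99*(M + (l(1, 4) + 47)) - 23964/J(-22, 188) = -99*(0 + (1 + 47)) - 23964/(-61/3 + (⅙)*(-22)) = -99*(0 + 48) - 23964/(-61/3 - 11/3) = -99*48 - 23964/(-24) = -4752 - 23964*(-1)/24 = -4752 - 1*(-1997/2) = -4752 + 1997/2 = -7507/2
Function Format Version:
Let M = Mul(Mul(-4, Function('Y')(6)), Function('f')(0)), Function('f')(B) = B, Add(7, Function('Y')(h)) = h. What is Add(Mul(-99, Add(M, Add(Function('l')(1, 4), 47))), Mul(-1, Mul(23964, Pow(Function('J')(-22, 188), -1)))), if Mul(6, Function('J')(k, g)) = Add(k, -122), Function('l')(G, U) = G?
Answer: Rational(-7507, 2) ≈ -3753.5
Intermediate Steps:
Function('Y')(h) = Add(-7, h)
Function('J')(k, g) = Add(Rational(-61, 3), Mul(Rational(1, 6), k)) (Function('J')(k, g) = Mul(Rational(1, 6), Add(k, -122)) = Mul(Rational(1, 6), Add(-122, k)) = Add(Rational(-61, 3), Mul(Rational(1, 6), k)))
M = 0 (M = Mul(Mul(-4, Add(-7, 6)), 0) = Mul(Mul(-4, -1), 0) = Mul(4, 0) = 0)
Add(Mul(-99, Add(M, Add(Function('l')(1, 4), 47))), Mul(-1, Mul(23964, Pow(Function('J')(-22, 188), -1)))) = Add(Mul(-99, Add(0, Add(1, 47))), Mul(-1, Mul(23964, Pow(Add(Rational(-61, 3), Mul(Rational(1, 6), -22)), -1)))) = Add(Mul(-99, Add(0, 48)), Mul(-1, Mul(23964, Pow(Add(Rational(-61, 3), Rational(-11, 3)), -1)))) = Add(Mul(-99, 48), Mul(-1, Mul(23964, Pow(-24, -1)))) = Add(-4752, Mul(-1, Mul(23964, Rational(-1, 24)))) = Add(-4752, Mul(-1, Rational(-1997, 2))) = Add(-4752, Rational(1997, 2)) = Rational(-7507, 2)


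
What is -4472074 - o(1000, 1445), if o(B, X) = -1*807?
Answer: -4471267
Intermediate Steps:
o(B, X) = -807
-4472074 - o(1000, 1445) = -4472074 - 1*(-807) = -4472074 + 807 = -4471267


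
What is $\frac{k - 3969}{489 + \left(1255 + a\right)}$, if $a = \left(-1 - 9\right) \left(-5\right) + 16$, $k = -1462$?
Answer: $- \frac{5431}{1810} \approx -3.0006$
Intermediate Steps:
$a = 66$ ($a = \left(-10\right) \left(-5\right) + 16 = 50 + 16 = 66$)
$\frac{k - 3969}{489 + \left(1255 + a\right)} = \frac{-1462 - 3969}{489 + \left(1255 + 66\right)} = - \frac{5431}{489 + 1321} = - \frac{5431}{1810}$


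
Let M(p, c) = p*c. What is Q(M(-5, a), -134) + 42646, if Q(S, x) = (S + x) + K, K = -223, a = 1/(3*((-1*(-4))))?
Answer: 507463/12 ≈ 42289.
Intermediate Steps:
a = 1/12 (a = (1/3)/4 = (1/3)*(1/4) = 1/12 ≈ 0.083333)
M(p, c) = c*p
Q(S, x) = -223 + S + x (Q(S, x) = (S + x) - 223 = -223 + S + x)
Q(M(-5, a), -134) + 42646 = (-223 + (1/12)*(-5) - 134) + 42646 = (-223 - 5/12 - 134) + 42646 = -4289/12 + 42646 = 507463/12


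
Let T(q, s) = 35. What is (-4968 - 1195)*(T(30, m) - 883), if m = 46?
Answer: 5226224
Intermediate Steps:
(-4968 - 1195)*(T(30, m) - 883) = (-4968 - 1195)*(35 - 883) = -6163*(-848) = 5226224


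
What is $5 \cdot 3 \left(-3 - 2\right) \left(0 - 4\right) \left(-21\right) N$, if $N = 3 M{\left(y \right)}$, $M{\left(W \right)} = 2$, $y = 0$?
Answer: $-37800$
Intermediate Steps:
$N = 6$ ($N = 3 \cdot 2 = 6$)
$5 \cdot 3 \left(-3 - 2\right) \left(0 - 4\right) \left(-21\right) N = 5 \cdot 3 \left(-3 - 2\right) \left(0 - 4\right) \left(-21\right) 6 = 15 \left(\left(-5\right) \left(-4\right)\right) \left(-21\right) 6 = 15 \cdot 20 \left(-21\right) 6 = 300 \left(-21\right) 6 = \left(-6300\right) 6 = -37800$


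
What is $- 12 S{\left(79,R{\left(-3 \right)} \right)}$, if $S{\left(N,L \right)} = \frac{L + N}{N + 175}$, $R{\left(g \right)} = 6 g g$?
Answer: $- \frac{798}{127} \approx -6.2835$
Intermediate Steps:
$R{\left(g \right)} = 6 g^{2}$
$S{\left(N,L \right)} = \frac{L + N}{175 + N}$
$- 12 S{\left(79,R{\left(-3 \right)} \right)} = - 12 \frac{6 \left(-3\right)^{2} + 79}{175 + 79} = - 12 \frac{6 \cdot 9 + 79}{254} = - 12 \frac{54 + 79}{254} = - 12 \cdot \frac{1}{254} \cdot 133 = \left(-12\right) \frac{133}{254} = - \frac{798}{127}$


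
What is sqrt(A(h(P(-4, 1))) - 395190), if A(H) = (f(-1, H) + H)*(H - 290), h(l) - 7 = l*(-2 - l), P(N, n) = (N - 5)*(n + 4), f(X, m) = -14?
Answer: sqrt(3912166) ≈ 1977.9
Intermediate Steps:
P(N, n) = (-5 + N)*(4 + n)
h(l) = 7 + l*(-2 - l)
A(H) = (-290 + H)*(-14 + H) (A(H) = (-14 + H)*(H - 290) = (-14 + H)*(-290 + H) = (-290 + H)*(-14 + H))
sqrt(A(h(P(-4, 1))) - 395190) = sqrt((4060 + (7 - (-20 - 5*1 + 4*(-4) - 4*1)**2 - 2*(-20 - 5*1 + 4*(-4) - 4*1))**2 - 304*(7 - (-20 - 5*1 + 4*(-4) - 4*1)**2 - 2*(-20 - 5*1 + 4*(-4) - 4*1))) - 395190) = sqrt((4060 + (7 - (-20 - 5 - 16 - 4)**2 - 2*(-20 - 5 - 16 - 4))**2 - 304*(7 - (-20 - 5 - 16 - 4)**2 - 2*(-20 - 5 - 16 - 4))) - 395190) = sqrt((4060 + (7 - 1*(-45)**2 - 2*(-45))**2 - 304*(7 - 1*(-45)**2 - 2*(-45))) - 395190) = sqrt((4060 + (7 - 1*2025 + 90)**2 - 304*(7 - 1*2025 + 90)) - 395190) = sqrt((4060 + (7 - 2025 + 90)**2 - 304*(7 - 2025 + 90)) - 395190) = sqrt((4060 + (-1928)**2 - 304*(-1928)) - 395190) = sqrt((4060 + 3717184 + 586112) - 395190) = sqrt(4307356 - 395190) = sqrt(3912166)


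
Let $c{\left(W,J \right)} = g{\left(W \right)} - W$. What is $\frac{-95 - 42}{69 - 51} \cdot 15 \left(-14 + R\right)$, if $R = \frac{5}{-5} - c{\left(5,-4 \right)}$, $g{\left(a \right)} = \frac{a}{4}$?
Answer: $\frac{10275}{8} \approx 1284.4$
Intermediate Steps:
$g{\left(a \right)} = \frac{a}{4}$ ($g{\left(a \right)} = a \frac{1}{4} = \frac{a}{4}$)
$c{\left(W,J \right)} = - \frac{3 W}{4}$ ($c{\left(W,J \right)} = \frac{W}{4} - W = - \frac{3 W}{4}$)
$R = \frac{11}{4}$ ($R = \frac{5}{-5} - \left(- \frac{3}{4}\right) 5 = 5 \left(- \frac{1}{5}\right) - - \frac{15}{4} = -1 + \frac{15}{4} = \frac{11}{4} \approx 2.75$)
$\frac{-95 - 42}{69 - 51} \cdot 15 \left(-14 + R\right) = \frac{-95 - 42}{69 - 51} \cdot 15 \left(-14 + \frac{11}{4}\right) = \frac{-95 - 42}{18} \cdot 15 \left(- \frac{45}{4}\right) = \left(-95 - 42\right) \frac{1}{18} \left(- \frac{675}{4}\right) = \left(-137\right) \frac{1}{18} \left(- \frac{675}{4}\right) = \left(- \frac{137}{18}\right) \left(- \frac{675}{4}\right) = \frac{10275}{8}$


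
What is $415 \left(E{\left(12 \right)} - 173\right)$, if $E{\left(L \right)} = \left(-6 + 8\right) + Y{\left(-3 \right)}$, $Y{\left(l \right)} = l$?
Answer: $-72210$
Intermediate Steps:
$E{\left(L \right)} = -1$ ($E{\left(L \right)} = \left(-6 + 8\right) - 3 = 2 - 3 = -1$)
$415 \left(E{\left(12 \right)} - 173\right) = 415 \left(-1 - 173\right) = 415 \left(-174\right) = -72210$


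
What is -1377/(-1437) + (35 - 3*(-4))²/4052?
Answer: 2917979/1940908 ≈ 1.5034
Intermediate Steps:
-1377/(-1437) + (35 - 3*(-4))²/4052 = -1377*(-1/1437) + (35 + 12)²*(1/4052) = 459/479 + 47²*(1/4052) = 459/479 + 2209*(1/4052) = 459/479 + 2209/4052 = 2917979/1940908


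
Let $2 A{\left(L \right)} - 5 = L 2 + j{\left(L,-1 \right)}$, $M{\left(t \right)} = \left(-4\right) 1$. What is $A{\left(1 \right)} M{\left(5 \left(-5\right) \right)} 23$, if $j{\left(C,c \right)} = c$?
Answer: $-276$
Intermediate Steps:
$M{\left(t \right)} = -4$
$A{\left(L \right)} = 2 + L$ ($A{\left(L \right)} = \frac{5}{2} + \frac{L 2 - 1}{2} = \frac{5}{2} + \frac{2 L - 1}{2} = \frac{5}{2} + \frac{-1 + 2 L}{2} = \frac{5}{2} + \left(- \frac{1}{2} + L\right) = 2 + L$)
$A{\left(1 \right)} M{\left(5 \left(-5\right) \right)} 23 = \left(2 + 1\right) \left(-4\right) 23 = 3 \left(-4\right) 23 = \left(-12\right) 23 = -276$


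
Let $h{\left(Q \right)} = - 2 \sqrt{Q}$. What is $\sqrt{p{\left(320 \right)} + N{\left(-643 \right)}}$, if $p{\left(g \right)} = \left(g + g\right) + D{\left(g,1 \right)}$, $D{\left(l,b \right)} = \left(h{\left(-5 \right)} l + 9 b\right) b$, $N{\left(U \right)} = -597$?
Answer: $2 \sqrt{13 - 160 i \sqrt{5}} \approx 27.24 - 26.268 i$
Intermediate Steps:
$D{\left(l,b \right)} = b \left(9 b - 2 i l \sqrt{5}\right)$ ($D{\left(l,b \right)} = \left(- 2 \sqrt{-5} l + 9 b\right) b = \left(- 2 i \sqrt{5} l + 9 b\right) b = \left(- 2 i l \sqrt{5} + 9 b\right) b = \left(9 b - 2 i l \sqrt{5}\right) b = b \left(9 b - 2 i l \sqrt{5}\right)$)
$p{\left(g \right)} = 9 + 2 g - 2 i g \sqrt{5}$ ($p{\left(g \right)} = \left(g + g\right) + 1 \left(9 \cdot 1 - 2 i g \sqrt{5}\right) = 2 g + 1 \left(9 - 2 i g \sqrt{5}\right) = 2 g - \left(-9 + 2 i g \sqrt{5}\right) = 9 + 2 g - 2 i g \sqrt{5}$)
$\sqrt{p{\left(320 \right)} + N{\left(-643 \right)}} = \sqrt{\left(9 + 2 \cdot 320 - 2 i 320 \sqrt{5}\right) - 597} = \sqrt{\left(9 + 640 - 640 i \sqrt{5}\right) - 597} = \sqrt{\left(649 - 640 i \sqrt{5}\right) - 597} = \sqrt{52 - 640 i \sqrt{5}}$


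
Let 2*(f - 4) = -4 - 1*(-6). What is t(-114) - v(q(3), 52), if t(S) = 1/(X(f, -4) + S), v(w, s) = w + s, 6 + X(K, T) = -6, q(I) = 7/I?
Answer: -6847/126 ≈ -54.341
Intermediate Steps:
f = 5 (f = 4 + (-4 - 1*(-6))/2 = 4 + (-4 + 6)/2 = 4 + (1/2)*2 = 4 + 1 = 5)
X(K, T) = -12 (X(K, T) = -6 - 6 = -12)
v(w, s) = s + w
t(S) = 1/(-12 + S)
t(-114) - v(q(3), 52) = 1/(-12 - 114) - (52 + 7/3) = 1/(-126) - (52 + 7*(1/3)) = -1/126 - (52 + 7/3) = -1/126 - 1*163/3 = -1/126 - 163/3 = -6847/126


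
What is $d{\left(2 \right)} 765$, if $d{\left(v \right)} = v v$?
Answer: $3060$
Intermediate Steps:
$d{\left(v \right)} = v^{2}$
$d{\left(2 \right)} 765 = 2^{2} \cdot 765 = 4 \cdot 765 = 3060$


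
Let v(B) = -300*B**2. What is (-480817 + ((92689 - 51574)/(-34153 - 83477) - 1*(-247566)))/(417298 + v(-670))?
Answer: 1829157083/1052809689084 ≈ 0.0017374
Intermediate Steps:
(-480817 + ((92689 - 51574)/(-34153 - 83477) - 1*(-247566)))/(417298 + v(-670)) = (-480817 + ((92689 - 51574)/(-34153 - 83477) - 1*(-247566)))/(417298 - 300*(-670)**2) = (-480817 + (41115/(-117630) + 247566))/(417298 - 300*448900) = (-480817 + (41115*(-1/117630) + 247566))/(417298 - 134670000) = (-480817 + (-2741/7842 + 247566))/(-134252702) = (-480817 + 1941409831/7842)*(-1/134252702) = -1829157083/7842*(-1/134252702) = 1829157083/1052809689084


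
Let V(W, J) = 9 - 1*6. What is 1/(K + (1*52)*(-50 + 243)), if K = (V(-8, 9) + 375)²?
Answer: 1/152920 ≈ 6.5394e-6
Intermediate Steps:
V(W, J) = 3 (V(W, J) = 9 - 6 = 3)
K = 142884 (K = (3 + 375)² = 378² = 142884)
1/(K + (1*52)*(-50 + 243)) = 1/(142884 + (1*52)*(-50 + 243)) = 1/(142884 + 52*193) = 1/(142884 + 10036) = 1/152920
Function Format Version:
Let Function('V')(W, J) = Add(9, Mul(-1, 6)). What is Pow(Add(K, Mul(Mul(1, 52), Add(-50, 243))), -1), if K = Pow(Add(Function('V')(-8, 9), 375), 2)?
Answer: Rational(1, 152920) ≈ 6.5394e-6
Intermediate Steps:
Function('V')(W, J) = 3 (Function('V')(W, J) = Add(9, -6) = 3)
K = 142884 (K = Pow(Add(3, 375), 2) = Pow(378, 2) = 142884)
Pow(Add(K, Mul(Mul(1, 52), Add(-50, 243))), -1) = Pow(Add(142884, Mul(Mul(1, 52), Add(-50, 243))), -1) = Pow(Add(142884, Mul(52, 193)), -1) = Pow(Add(142884, 10036), -1) = Pow(152920, -1) = Rational(1, 152920)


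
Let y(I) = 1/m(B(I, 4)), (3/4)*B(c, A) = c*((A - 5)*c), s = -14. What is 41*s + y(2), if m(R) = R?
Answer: -9187/16 ≈ -574.19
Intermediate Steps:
B(c, A) = 4*c²*(-5 + A)/3 (B(c, A) = 4*(c*((A - 5)*c))/3 = 4*(c*((-5 + A)*c))/3 = 4*(c*(c*(-5 + A)))/3 = 4*(c²*(-5 + A))/3 = 4*c²*(-5 + A)/3)
y(I) = -3/(4*I²) (y(I) = 1/(4*I²*(-5 + 4)/3) = 1/((4/3)*I²*(-1)) = 1/(-4*I²/3) = -3/(4*I²))
41*s + y(2) = 41*(-14) - ¾/2² = -574 - ¾*¼ = -574 - 3/16 = -9187/16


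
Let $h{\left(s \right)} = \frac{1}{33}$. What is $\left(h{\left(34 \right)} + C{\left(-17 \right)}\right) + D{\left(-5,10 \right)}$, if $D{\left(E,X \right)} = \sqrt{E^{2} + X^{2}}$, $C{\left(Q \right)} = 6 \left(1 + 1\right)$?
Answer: $\frac{397}{33} + 5 \sqrt{5} \approx 23.211$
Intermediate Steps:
$C{\left(Q \right)} = 12$ ($C{\left(Q \right)} = 6 \cdot 2 = 12$)
$h{\left(s \right)} = \frac{1}{33}$
$\left(h{\left(34 \right)} + C{\left(-17 \right)}\right) + D{\left(-5,10 \right)} = \left(\frac{1}{33} + 12\right) + \sqrt{\left(-5\right)^{2} + 10^{2}} = \frac{397}{33} + \sqrt{25 + 100} = \frac{397}{33} + \sqrt{125} = \frac{397}{33} + 5 \sqrt{5}$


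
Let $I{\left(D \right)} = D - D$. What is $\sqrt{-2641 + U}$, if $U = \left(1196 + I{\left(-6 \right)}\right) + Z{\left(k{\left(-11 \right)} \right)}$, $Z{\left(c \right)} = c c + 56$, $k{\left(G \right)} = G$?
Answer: $2 i \sqrt{317} \approx 35.609 i$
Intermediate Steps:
$I{\left(D \right)} = 0$
$Z{\left(c \right)} = 56 + c^{2}$ ($Z{\left(c \right)} = c^{2} + 56 = 56 + c^{2}$)
$U = 1373$ ($U = \left(1196 + 0\right) + \left(56 + \left(-11\right)^{2}\right) = 1196 + \left(56 + 121\right) = 1196 + 177 = 1373$)
$\sqrt{-2641 + U} = \sqrt{-2641 + 1373} = \sqrt{-1268} = 2 i \sqrt{317}$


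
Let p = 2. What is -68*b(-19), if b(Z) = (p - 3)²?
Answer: -68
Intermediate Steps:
b(Z) = 1 (b(Z) = (2 - 3)² = (-1)² = 1)
-68*b(-19) = -68*1 = -68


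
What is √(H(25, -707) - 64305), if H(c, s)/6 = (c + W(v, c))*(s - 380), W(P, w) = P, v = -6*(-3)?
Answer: I*√344751 ≈ 587.16*I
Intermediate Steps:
v = 18
H(c, s) = 6*(-380 + s)*(18 + c) (H(c, s) = 6*((c + 18)*(s - 380)) = 6*((18 + c)*(-380 + s)) = 6*((-380 + s)*(18 + c)) = 6*(-380 + s)*(18 + c))
√(H(25, -707) - 64305) = √((-41040 - 2280*25 + 108*(-707) + 6*25*(-707)) - 64305) = √((-41040 - 57000 - 76356 - 106050) - 64305) = √(-280446 - 64305) = √(-344751) = I*√344751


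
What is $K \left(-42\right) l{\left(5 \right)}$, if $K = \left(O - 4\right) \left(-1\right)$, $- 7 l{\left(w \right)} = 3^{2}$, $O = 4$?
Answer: $0$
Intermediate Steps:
$l{\left(w \right)} = - \frac{9}{7}$ ($l{\left(w \right)} = - \frac{3^{2}}{7} = \left(- \frac{1}{7}\right) 9 = - \frac{9}{7}$)
$K = 0$ ($K = \left(4 - 4\right) \left(-1\right) = 0 \left(-1\right) = 0$)
$K \left(-42\right) l{\left(5 \right)} = 0 \left(-42\right) \left(- \frac{9}{7}\right) = 0 \left(- \frac{9}{7}\right) = 0$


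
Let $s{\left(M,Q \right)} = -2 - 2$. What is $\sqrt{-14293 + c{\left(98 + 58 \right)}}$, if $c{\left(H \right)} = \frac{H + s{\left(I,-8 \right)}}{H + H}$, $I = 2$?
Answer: $\frac{4 i \sqrt{1358682}}{39} \approx 119.55 i$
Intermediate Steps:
$s{\left(M,Q \right)} = -4$ ($s{\left(M,Q \right)} = -2 - 2 = -4$)
$c{\left(H \right)} = \frac{-4 + H}{2 H}$ ($c{\left(H \right)} = \frac{H - 4}{H + H} = \frac{-4 + H}{2 H}$)
$\sqrt{-14293 + c{\left(98 + 58 \right)}} = \sqrt{-14293 + \frac{-4 + \left(98 + 58\right)}{2 \left(98 + 58\right)}} = \sqrt{-14293 + \frac{-4 + 156}{2 \cdot 156}} = \sqrt{-14293 + \frac{1}{2} \cdot \frac{1}{156} \cdot 152} = \sqrt{-14293 + \frac{19}{39}} = \sqrt{- \frac{557408}{39}} = \frac{4 i \sqrt{1358682}}{39}$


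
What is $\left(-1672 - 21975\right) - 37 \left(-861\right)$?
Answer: $8210$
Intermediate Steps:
$\left(-1672 - 21975\right) - 37 \left(-861\right) = \left(-1672 - 21975\right) - -31857 = -23647 + 31857 = 8210$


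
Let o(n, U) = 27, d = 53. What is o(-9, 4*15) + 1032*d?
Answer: 54723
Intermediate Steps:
o(-9, 4*15) + 1032*d = 27 + 1032*53 = 27 + 54696 = 54723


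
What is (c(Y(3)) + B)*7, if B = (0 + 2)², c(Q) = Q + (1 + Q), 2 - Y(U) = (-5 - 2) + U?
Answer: 119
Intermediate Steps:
Y(U) = 9 - U (Y(U) = 2 - ((-5 - 2) + U) = 2 - (-7 + U) = 2 + (7 - U) = 9 - U)
c(Q) = 1 + 2*Q
B = 4 (B = 2² = 4)
(c(Y(3)) + B)*7 = ((1 + 2*(9 - 1*3)) + 4)*7 = ((1 + 2*(9 - 3)) + 4)*7 = ((1 + 2*6) + 4)*7 = ((1 + 12) + 4)*7 = (13 + 4)*7 = 17*7 = 119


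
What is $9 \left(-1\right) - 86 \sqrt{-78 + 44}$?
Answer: $-9 - 86 i \sqrt{34} \approx -9.0 - 501.46 i$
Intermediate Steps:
$9 \left(-1\right) - 86 \sqrt{-78 + 44} = -9 - 86 \sqrt{-34} = -9 - 86 i \sqrt{34}$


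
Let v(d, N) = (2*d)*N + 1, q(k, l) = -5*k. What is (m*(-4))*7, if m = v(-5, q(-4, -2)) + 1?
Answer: 5544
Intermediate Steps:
v(d, N) = 1 + 2*N*d (v(d, N) = 2*N*d + 1 = 1 + 2*N*d)
m = -198 (m = (1 + 2*(-5*(-4))*(-5)) + 1 = (1 + 2*20*(-5)) + 1 = (1 - 200) + 1 = -199 + 1 = -198)
(m*(-4))*7 = -198*(-4)*7 = 792*7 = 5544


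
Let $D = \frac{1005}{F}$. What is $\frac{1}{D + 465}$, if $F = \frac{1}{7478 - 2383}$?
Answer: $\frac{1}{5120940} \approx 1.9528 \cdot 10^{-7}$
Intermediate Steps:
$F = \frac{1}{5095} \approx 0.00019627$
$D = 5120475$ ($D = 1005 \frac{1}{\frac{1}{5095}} = 1005 \cdot 5095 = 5120475$)
$\frac{1}{D + 465} = \frac{1}{5120475 + 465} = \frac{1}{5120940}$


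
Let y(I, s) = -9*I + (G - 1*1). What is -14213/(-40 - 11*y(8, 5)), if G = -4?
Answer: -14213/807 ≈ -17.612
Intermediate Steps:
y(I, s) = -5 - 9*I (y(I, s) = -9*I + (-4 - 1*1) = -9*I + (-4 - 1) = -9*I - 5 = -5 - 9*I)
-14213/(-40 - 11*y(8, 5)) = -14213/(-40 - 11*(-5 - 9*8)) = -14213/(-40 - 11*(-5 - 72)) = -14213/(-40 - 11*(-77)) = -14213/(-40 + 847) = -14213/807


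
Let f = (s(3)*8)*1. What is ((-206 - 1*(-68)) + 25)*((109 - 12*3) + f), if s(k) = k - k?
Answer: -8249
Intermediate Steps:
s(k) = 0
f = 0 (f = (0*8)*1 = 0*1 = 0)
((-206 - 1*(-68)) + 25)*((109 - 12*3) + f) = ((-206 - 1*(-68)) + 25)*((109 - 12*3) + 0) = ((-206 + 68) + 25)*((109 - 1*36) + 0) = (-138 + 25)*((109 - 36) + 0) = -113*(73 + 0) = -113*73 = -8249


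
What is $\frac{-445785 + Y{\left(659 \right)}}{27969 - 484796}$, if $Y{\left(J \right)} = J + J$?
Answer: $\frac{444467}{456827} \approx 0.97294$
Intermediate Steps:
$Y{\left(J \right)} = 2 J$
$\frac{-445785 + Y{\left(659 \right)}}{27969 - 484796} = \frac{-445785 + 2 \cdot 659}{27969 - 484796} = \frac{-445785 + 1318}{-456827} = \left(-444467\right) \left(- \frac{1}{456827}\right) = \frac{444467}{456827}$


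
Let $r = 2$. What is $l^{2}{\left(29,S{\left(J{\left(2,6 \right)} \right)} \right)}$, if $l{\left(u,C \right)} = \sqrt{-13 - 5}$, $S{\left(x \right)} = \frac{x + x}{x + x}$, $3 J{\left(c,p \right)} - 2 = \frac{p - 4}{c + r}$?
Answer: $-18$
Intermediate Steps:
$J{\left(c,p \right)} = \frac{2}{3} + \frac{-4 + p}{3 \left(2 + c\right)}$ ($J{\left(c,p \right)} = \frac{2}{3} + \frac{\left(p - 4\right) \frac{1}{c + 2}}{3} = \frac{2}{3} + \frac{\left(-4 + p\right) \frac{1}{2 + c}}{3} = \frac{2}{3} + \frac{\frac{1}{2 + c} \left(-4 + p\right)}{3} = \frac{2}{3} + \frac{-4 + p}{3 \left(2 + c\right)}$)
$S{\left(x \right)} = 1$ ($S{\left(x \right)} = \frac{2 x}{2 x} = 2 x \frac{1}{2 x} = 1$)
$l{\left(u,C \right)} = 3 i \sqrt{2}$ ($l{\left(u,C \right)} = \sqrt{-18} = 3 i \sqrt{2}$)
$l^{2}{\left(29,S{\left(J{\left(2,6 \right)} \right)} \right)} = \left(3 i \sqrt{2}\right)^{2} = -18$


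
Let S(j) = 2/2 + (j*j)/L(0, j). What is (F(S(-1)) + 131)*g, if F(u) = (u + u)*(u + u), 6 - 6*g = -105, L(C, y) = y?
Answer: 4847/2 ≈ 2423.5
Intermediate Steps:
S(j) = 1 + j (S(j) = 2/2 + (j*j)/j = 2*(½) + j²/j = 1 + j)
g = 37/2 (g = 1 - ⅙*(-105) = 1 + 35/2 = 37/2 ≈ 18.500)
F(u) = 4*u² (F(u) = (2*u)*(2*u) = 4*u²)
(F(S(-1)) + 131)*g = (4*(1 - 1)² + 131)*(37/2) = (4*0² + 131)*(37/2) = (4*0 + 131)*(37/2) = (0 + 131)*(37/2) = 131*(37/2) = 4847/2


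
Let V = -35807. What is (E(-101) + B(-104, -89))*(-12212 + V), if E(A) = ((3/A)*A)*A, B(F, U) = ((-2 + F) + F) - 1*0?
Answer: 24633747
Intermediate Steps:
B(F, U) = -2 + 2*F (B(F, U) = (-2 + 2*F) + 0 = -2 + 2*F)
E(A) = 3*A
(E(-101) + B(-104, -89))*(-12212 + V) = (3*(-101) + (-2 + 2*(-104)))*(-12212 - 35807) = (-303 + (-2 - 208))*(-48019) = (-303 - 210)*(-48019) = -513*(-48019) = 24633747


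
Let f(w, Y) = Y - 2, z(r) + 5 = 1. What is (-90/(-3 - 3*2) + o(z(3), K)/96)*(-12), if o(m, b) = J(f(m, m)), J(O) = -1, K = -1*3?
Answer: -959/8 ≈ -119.88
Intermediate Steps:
K = -3
z(r) = -4 (z(r) = -5 + 1 = -4)
f(w, Y) = -2 + Y
o(m, b) = -1
(-90/(-3 - 3*2) + o(z(3), K)/96)*(-12) = (-90/(-3 - 3*2) - 1/96)*(-12) = (-90/(-3 - 6) - 1*1/96)*(-12) = (-90/(-9) - 1/96)*(-12) = (-90*(-⅑) - 1/96)*(-12) = (10 - 1/96)*(-12) = (959/96)*(-12) = -959/8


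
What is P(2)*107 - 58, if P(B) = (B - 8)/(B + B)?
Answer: -437/2 ≈ -218.50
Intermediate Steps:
P(B) = (-8 + B)/(2*B) (P(B) = (-8 + B)/((2*B)) = (-8 + B)*(1/(2*B)) = (-8 + B)/(2*B))
P(2)*107 - 58 = ((1/2)*(-8 + 2)/2)*107 - 58 = ((1/2)*(1/2)*(-6))*107 - 58 = -3/2*107 - 58 = -321/2 - 58 = -437/2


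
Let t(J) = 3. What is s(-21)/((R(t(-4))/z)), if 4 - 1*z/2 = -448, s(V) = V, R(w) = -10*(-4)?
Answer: -2373/5 ≈ -474.60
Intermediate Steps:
R(w) = 40
z = 904 (z = 8 - 2*(-448) = 8 + 896 = 904)
s(-21)/((R(t(-4))/z)) = -21/(40/904) = -21/(40*(1/904)) = -21/5/113 = -21*113/5 = -2373/5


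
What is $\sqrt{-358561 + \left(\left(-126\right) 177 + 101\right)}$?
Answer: $i \sqrt{380762} \approx 617.06 i$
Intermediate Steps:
$\sqrt{-358561 + \left(\left(-126\right) 177 + 101\right)} = \sqrt{-358561 + \left(-22302 + 101\right)} = \sqrt{-358561 - 22201} = \sqrt{-380762} = i \sqrt{380762}$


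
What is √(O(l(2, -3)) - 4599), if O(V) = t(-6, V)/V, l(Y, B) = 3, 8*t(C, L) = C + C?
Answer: I*√18398/2 ≈ 67.82*I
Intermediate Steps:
t(C, L) = C/4 (t(C, L) = (C + C)/8 = (2*C)/8 = C/4)
O(V) = -3/(2*V) (O(V) = ((¼)*(-6))/V = -3/(2*V))
√(O(l(2, -3)) - 4599) = √(-3/2/3 - 4599) = √(-3/2*⅓ - 4599) = √(-½ - 4599) = √(-9199/2) = I*√18398/2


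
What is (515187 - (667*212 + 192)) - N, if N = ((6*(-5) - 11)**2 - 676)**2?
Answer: -636434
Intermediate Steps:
N = 1010025 (N = ((-30 - 11)**2 - 676)**2 = ((-41)**2 - 676)**2 = (1681 - 676)**2 = 1005**2 = 1010025)
(515187 - (667*212 + 192)) - N = (515187 - (667*212 + 192)) - 1*1010025 = (515187 - (141404 + 192)) - 1010025 = (515187 - 1*141596) - 1010025 = (515187 - 141596) - 1010025 = 373591 - 1010025 = -636434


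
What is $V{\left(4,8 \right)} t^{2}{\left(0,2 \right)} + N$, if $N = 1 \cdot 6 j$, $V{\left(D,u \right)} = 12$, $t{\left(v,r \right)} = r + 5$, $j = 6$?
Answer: $624$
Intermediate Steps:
$t{\left(v,r \right)} = 5 + r$
$N = 36$ ($N = 1 \cdot 6 \cdot 6 = 6 \cdot 6 = 36$)
$V{\left(4,8 \right)} t^{2}{\left(0,2 \right)} + N = 12 \left(5 + 2\right)^{2} + 36 = 12 \cdot 7^{2} + 36 = 12 \cdot 49 + 36 = 588 + 36 = 624$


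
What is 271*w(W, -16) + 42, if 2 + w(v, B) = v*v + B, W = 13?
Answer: 40963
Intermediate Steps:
w(v, B) = -2 + B + v² (w(v, B) = -2 + (v*v + B) = -2 + (v² + B) = -2 + (B + v²) = -2 + B + v²)
271*w(W, -16) + 42 = 271*(-2 - 16 + 13²) + 42 = 271*(-2 - 16 + 169) + 42 = 271*151 + 42 = 40921 + 42 = 40963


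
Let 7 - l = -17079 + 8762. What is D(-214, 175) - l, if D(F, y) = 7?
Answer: -8317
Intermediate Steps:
l = 8324 (l = 7 - (-17079 + 8762) = 7 - 1*(-8317) = 7 + 8317 = 8324)
D(-214, 175) - l = 7 - 1*8324 = 7 - 8324 = -8317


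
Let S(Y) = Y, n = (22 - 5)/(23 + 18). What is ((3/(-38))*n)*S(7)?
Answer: -357/1558 ≈ -0.22914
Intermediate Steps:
n = 17/41 ≈ 0.41463
((3/(-38))*n)*S(7) = ((3/(-38))*(17/41))*7 = ((3*(-1/38))*(17/41))*7 = -3/38*17/41*7 = -51/1558*7 = -357/1558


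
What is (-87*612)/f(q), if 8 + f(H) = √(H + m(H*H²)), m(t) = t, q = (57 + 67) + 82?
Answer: -70992/1456993 - 8874*√8742022/1456993 ≈ -18.057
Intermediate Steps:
q = 206 (q = 124 + 82 = 206)
f(H) = -8 + √(H + H³) (f(H) = -8 + √(H + H*H²) = -8 + √(H + H³))
(-87*612)/f(q) = (-87*612)/(-8 + √(206 + 206³)) = -53244/(-8 + √(206 + 8741816)) = -53244/(-8 + √8742022)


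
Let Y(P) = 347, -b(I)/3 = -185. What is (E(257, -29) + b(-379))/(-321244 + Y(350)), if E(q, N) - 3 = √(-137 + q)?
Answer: -558/320897 - 2*√30/320897 ≈ -0.0017730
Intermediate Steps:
b(I) = 555 (b(I) = -3*(-185) = 555)
E(q, N) = 3 + √(-137 + q)
(E(257, -29) + b(-379))/(-321244 + Y(350)) = ((3 + √(-137 + 257)) + 555)/(-321244 + 347) = ((3 + √120) + 555)/(-320897) = ((3 + 2*√30) + 555)*(-1/320897) = (558 + 2*√30)*(-1/320897) = -558/320897 - 2*√30/320897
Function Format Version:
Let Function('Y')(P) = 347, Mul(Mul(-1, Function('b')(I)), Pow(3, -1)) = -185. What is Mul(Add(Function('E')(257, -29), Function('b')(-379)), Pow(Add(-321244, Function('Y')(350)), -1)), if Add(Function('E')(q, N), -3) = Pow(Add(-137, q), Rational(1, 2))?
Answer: Add(Rational(-558, 320897), Mul(Rational(-2, 320897), Pow(30, Rational(1, 2)))) ≈ -0.0017730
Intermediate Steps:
Function('b')(I) = 555 (Function('b')(I) = Mul(-3, -185) = 555)
Function('E')(q, N) = Add(3, Pow(Add(-137, q), Rational(1, 2)))
Mul(Add(Function('E')(257, -29), Function('b')(-379)), Pow(Add(-321244, Function('Y')(350)), -1)) = Mul(Add(Add(3, Pow(Add(-137, 257), Rational(1, 2))), 555), Pow(Add(-321244, 347), -1)) = Mul(Add(Add(3, Pow(120, Rational(1, 2))), 555), Pow(-320897, -1)) = Mul(Add(Add(3, Mul(2, Pow(30, Rational(1, 2)))), 555), Rational(-1, 320897)) = Mul(Add(558, Mul(2, Pow(30, Rational(1, 2)))), Rational(-1, 320897)) = Add(Rational(-558, 320897), Mul(Rational(-2, 320897), Pow(30, Rational(1, 2))))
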